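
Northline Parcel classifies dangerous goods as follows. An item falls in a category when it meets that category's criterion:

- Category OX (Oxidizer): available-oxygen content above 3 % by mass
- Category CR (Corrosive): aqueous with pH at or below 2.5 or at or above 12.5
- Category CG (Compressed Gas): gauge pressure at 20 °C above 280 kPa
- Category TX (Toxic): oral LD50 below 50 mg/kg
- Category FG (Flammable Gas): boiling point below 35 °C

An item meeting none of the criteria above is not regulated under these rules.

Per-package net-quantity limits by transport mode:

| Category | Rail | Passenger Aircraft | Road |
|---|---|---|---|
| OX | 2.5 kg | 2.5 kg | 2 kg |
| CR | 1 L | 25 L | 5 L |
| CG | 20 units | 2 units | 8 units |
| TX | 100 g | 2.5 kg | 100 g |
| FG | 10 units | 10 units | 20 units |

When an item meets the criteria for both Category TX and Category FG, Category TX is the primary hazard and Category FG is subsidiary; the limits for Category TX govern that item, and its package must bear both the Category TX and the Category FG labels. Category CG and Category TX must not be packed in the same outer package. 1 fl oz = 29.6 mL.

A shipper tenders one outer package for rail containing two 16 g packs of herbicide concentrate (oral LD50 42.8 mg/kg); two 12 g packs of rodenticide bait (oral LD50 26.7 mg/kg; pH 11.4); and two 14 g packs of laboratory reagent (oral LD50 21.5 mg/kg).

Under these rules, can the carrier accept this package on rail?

Yes

Herbicide concentrate: oral LD50 42.8 mg/kg < 50 mg/kg → Category TX (Toxic).
Oral LD50 26.7 mg/kg meets the Category TX criterion (Toxic), so the rodenticide bait is Category TX.
Oral LD50 21.5 mg/kg meets the Category TX criterion (Toxic), so the laboratory reagent is Category TX.
Category TX net quantity: (two 16 g packs = 32 g) + (two 12 g packs = 24 g) + (two 14 g packs = 28 g) = 84 g.
84 g is within the rail limit of 100 g for Category TX.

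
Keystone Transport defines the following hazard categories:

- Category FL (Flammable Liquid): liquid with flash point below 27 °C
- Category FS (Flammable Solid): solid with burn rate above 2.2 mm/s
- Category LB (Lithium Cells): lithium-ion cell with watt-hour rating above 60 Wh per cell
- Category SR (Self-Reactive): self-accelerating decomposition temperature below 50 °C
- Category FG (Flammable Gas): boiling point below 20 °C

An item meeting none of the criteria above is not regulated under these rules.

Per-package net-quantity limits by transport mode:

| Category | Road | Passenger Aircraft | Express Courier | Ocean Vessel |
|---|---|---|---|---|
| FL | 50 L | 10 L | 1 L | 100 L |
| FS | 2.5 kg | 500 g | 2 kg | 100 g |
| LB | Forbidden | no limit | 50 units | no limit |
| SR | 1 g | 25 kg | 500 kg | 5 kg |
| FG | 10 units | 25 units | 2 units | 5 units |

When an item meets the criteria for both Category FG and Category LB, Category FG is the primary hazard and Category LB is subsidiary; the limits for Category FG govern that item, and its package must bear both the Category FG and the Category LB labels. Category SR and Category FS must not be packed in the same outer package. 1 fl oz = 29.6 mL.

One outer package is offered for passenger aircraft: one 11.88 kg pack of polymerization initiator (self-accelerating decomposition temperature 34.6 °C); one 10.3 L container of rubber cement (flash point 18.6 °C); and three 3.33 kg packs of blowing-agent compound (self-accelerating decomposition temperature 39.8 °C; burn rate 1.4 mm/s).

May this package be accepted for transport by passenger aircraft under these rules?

Self-accelerating decomposition temperature 34.6 °C meets the Category SR criterion (Self-Reactive), so the polymerization initiator is Category SR.
Flash point 18.6 °C meets the Category FL criterion (Flammable Liquid), so the rubber cement is Category FL.
With self-accelerating decomposition temperature 39.8 °C (< 50 °C), the blowing-agent compound falls in Category SR.
Total Category SR: 11.88 kg + (three 3.33 kg packs = 9.99 kg) = 21.87 kg.
21.87 kg ≤ 25 kg (passenger aircraft limit, Category SR) — within limit.
Category FL quantity: 10.3 L.
10.3 L exceeds the passenger aircraft limit of 10 L for Category FL.
The segregation rule (Category SR with Category FS) does not apply to Category SR with Category FL.

No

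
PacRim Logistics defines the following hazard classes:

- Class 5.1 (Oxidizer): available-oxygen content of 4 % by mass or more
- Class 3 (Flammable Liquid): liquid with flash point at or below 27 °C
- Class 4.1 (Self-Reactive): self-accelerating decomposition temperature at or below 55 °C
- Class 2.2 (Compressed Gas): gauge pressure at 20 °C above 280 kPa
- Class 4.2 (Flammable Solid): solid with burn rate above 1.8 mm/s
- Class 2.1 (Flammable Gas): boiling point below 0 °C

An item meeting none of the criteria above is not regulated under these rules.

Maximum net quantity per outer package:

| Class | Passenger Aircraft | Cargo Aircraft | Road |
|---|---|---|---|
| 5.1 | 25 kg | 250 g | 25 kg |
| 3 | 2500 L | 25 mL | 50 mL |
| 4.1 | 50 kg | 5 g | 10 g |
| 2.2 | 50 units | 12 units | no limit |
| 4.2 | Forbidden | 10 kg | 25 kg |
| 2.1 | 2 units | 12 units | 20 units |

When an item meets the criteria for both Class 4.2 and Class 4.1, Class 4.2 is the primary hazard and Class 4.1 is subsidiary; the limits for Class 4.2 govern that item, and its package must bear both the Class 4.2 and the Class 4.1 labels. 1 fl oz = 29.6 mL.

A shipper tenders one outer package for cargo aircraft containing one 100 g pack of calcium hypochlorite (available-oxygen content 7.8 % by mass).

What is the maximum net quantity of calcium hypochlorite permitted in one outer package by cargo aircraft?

250 g

The calcium hypochlorite has available-oxygen content 7.8 % by mass, which is ≥ 4 % by mass, so it is Class 5.1 (Oxidizer).
The cargo aircraft limit for Class 5.1 is 250 g.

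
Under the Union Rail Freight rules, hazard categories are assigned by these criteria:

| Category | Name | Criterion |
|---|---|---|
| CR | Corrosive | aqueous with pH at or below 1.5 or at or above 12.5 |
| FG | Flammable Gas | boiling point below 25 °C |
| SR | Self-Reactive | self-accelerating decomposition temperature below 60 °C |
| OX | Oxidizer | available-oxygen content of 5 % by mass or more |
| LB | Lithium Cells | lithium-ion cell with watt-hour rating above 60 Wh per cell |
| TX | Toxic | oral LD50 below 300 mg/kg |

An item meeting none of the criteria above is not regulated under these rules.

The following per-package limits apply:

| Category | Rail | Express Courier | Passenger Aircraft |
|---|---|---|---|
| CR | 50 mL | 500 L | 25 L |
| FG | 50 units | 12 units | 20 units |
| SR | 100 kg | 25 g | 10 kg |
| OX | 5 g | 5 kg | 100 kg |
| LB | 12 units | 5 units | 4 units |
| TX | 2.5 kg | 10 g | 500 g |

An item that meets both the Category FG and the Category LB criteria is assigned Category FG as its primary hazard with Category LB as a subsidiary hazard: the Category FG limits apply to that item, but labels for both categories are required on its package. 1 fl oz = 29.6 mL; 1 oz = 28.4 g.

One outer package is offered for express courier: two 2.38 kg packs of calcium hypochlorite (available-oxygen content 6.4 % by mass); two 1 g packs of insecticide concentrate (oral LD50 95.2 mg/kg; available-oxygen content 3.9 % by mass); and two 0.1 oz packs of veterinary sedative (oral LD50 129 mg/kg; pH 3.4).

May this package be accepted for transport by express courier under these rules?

Available-oxygen content 6.4 % by mass meets the Category OX criterion (Oxidizer), so the calcium hypochlorite is Category OX.
With oral LD50 95.2 mg/kg (< 300 mg/kg), the insecticide concentrate falls in Category TX.
With oral LD50 129 mg/kg (< 300 mg/kg), the veterinary sedative falls in Category TX.
Total Category TX: (two 1 g packs = 2 g) + (two 0.1 oz packs = 5.68 g) = 7.68 g.
7.68 g is within the express courier limit of 10 g for Category TX.
Category OX quantity: two 2.38 kg packs = 4.76 kg.
4.76 kg ≤ 5 kg (express courier limit, Category OX) — within limit.
Every hazard category is within its express courier limit and no segregation rule is violated.

Yes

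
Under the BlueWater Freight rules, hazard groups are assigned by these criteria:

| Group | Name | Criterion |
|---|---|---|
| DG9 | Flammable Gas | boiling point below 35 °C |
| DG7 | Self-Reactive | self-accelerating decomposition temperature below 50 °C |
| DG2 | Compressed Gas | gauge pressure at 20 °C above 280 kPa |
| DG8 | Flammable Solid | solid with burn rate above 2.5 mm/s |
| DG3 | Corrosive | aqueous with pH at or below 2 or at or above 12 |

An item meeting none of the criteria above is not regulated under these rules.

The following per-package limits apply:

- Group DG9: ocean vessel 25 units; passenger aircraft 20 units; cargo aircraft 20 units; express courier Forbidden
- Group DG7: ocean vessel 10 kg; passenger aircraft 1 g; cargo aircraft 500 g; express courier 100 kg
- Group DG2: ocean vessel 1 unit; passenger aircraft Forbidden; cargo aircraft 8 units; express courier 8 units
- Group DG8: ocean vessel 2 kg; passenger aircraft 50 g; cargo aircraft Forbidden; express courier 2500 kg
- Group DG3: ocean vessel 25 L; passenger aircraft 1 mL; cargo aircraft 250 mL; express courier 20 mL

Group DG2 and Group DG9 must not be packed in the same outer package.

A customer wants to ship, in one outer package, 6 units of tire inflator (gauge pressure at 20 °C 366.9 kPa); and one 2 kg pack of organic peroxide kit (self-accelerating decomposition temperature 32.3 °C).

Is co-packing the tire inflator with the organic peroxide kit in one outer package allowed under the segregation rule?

Yes

With gauge pressure at 20 °C 366.9 kPa (> 280 kPa), the tire inflator falls in Group DG2.
Self-accelerating decomposition temperature 32.3 °C meets the Group DG7 criterion (Self-Reactive), so the organic peroxide kit is Group DG7.
No segregation rule bars Group DG2 with Group DG7.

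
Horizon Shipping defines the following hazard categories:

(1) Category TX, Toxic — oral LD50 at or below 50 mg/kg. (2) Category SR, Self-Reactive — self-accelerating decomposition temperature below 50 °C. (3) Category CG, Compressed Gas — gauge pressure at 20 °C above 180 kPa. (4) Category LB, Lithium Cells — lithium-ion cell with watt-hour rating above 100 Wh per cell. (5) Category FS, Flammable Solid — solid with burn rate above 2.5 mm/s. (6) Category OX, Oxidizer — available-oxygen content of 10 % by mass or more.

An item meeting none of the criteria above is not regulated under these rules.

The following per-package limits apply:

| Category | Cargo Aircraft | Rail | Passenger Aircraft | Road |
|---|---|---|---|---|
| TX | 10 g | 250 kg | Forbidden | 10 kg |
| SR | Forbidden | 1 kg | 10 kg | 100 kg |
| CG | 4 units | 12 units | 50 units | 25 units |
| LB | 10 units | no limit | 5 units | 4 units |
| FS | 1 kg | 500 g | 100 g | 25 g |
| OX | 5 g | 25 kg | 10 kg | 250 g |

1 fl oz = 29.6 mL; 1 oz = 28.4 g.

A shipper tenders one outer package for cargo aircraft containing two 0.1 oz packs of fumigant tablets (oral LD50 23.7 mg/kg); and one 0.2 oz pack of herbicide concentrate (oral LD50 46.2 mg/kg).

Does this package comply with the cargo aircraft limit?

No

The fumigant tablets have oral LD50 23.7 mg/kg, which is ≤ 50 mg/kg, so they are Category TX (Toxic).
The herbicide concentrate has oral LD50 46.2 mg/kg, which is ≤ 50 mg/kg, so it is Category TX (Toxic).
Total Category TX: (two 0.1 oz packs = 5.68 g) + (one 0.2 oz pack = 5.68 g) = 11.36 g.
11.36 g > 10 g (cargo aircraft limit, Category TX) — over the limit.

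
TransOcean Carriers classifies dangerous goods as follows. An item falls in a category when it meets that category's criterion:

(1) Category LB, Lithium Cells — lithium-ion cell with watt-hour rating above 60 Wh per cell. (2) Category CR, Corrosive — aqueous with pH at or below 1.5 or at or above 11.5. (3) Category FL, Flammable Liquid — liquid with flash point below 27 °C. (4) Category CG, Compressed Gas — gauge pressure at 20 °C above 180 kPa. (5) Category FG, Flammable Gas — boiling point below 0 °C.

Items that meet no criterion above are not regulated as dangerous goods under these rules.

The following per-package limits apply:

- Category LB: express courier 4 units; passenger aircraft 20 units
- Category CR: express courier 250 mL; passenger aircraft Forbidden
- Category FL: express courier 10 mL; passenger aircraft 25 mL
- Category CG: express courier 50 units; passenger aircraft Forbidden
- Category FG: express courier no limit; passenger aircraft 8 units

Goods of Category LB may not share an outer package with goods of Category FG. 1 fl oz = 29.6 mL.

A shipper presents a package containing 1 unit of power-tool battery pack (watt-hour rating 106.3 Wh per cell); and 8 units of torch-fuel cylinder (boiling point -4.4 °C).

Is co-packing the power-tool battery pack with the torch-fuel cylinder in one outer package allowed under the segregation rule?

Power-tool battery pack: watt-hour rating 106.3 Wh per cell > 60 Wh per cell → Category LB (Lithium Cells).
Torch-fuel cylinder: boiling point -4.4 °C < 0 °C → Category FG (Flammable Gas).
Category LB and Category FG may not share an outer package.

No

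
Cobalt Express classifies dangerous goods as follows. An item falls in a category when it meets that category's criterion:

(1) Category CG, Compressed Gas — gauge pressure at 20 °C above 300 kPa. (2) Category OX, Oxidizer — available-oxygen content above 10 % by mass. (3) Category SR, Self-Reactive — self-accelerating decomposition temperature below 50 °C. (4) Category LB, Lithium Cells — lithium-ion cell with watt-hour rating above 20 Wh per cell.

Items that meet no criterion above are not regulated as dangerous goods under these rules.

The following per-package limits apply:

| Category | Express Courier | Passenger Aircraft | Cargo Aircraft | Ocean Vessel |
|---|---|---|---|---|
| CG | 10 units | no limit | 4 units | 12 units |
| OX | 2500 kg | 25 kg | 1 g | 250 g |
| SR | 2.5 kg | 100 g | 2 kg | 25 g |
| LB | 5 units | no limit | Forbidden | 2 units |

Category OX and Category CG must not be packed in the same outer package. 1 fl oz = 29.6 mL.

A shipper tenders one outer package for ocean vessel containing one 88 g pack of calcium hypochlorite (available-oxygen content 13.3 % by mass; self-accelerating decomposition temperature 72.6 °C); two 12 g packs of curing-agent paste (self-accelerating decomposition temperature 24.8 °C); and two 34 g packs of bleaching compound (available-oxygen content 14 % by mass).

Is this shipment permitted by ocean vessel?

Yes

Calcium hypochlorite: available-oxygen content 13.3 % by mass > 10 % by mass → Category OX (Oxidizer).
Self-accelerating decomposition temperature 24.8 °C meets the Category SR criterion (Self-Reactive), so the curing-agent paste is Category SR.
With available-oxygen content 14 % by mass (> 10 % by mass), the bleaching compound falls in Category OX.
Category OX net quantity: 88 g + (two 34 g packs = 68 g) = 156 g.
156 g is within the ocean vessel limit of 250 g for Category OX.
Category SR quantity: two 12 g packs = 24 g.
That is within the Category SR ocean vessel limit of 25 g.
The segregation rule (Category OX with Category CG) does not apply to Category OX with Category SR.
Every hazard category is within its ocean vessel limit and no segregation rule is violated.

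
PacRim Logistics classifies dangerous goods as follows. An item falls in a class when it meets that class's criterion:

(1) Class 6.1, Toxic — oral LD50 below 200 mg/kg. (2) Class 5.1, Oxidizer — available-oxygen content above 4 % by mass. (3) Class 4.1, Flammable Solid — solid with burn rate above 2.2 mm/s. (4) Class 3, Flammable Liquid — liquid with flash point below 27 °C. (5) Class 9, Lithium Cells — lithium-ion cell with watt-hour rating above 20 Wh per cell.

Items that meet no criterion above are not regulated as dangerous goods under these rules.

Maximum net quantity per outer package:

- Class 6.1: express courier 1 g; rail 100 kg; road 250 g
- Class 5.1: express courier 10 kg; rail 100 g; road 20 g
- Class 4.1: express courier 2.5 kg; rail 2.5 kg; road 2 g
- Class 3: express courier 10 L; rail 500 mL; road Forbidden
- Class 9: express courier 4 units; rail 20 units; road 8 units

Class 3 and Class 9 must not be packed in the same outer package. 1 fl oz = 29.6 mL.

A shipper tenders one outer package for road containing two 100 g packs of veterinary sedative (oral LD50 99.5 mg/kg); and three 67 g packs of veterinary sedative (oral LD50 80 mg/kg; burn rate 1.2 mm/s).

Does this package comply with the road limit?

No

With oral LD50 99.5 mg/kg (< 200 mg/kg), the veterinary sedative falls in Class 6.1.
With oral LD50 80 mg/kg (< 200 mg/kg), the veterinary sedative falls in Class 6.1.
Total Class 6.1: (two 100 g packs = 200 g) + (three 67 g packs = 201 g) = 401 g.
401 g exceeds the road limit of 250 g for Class 6.1.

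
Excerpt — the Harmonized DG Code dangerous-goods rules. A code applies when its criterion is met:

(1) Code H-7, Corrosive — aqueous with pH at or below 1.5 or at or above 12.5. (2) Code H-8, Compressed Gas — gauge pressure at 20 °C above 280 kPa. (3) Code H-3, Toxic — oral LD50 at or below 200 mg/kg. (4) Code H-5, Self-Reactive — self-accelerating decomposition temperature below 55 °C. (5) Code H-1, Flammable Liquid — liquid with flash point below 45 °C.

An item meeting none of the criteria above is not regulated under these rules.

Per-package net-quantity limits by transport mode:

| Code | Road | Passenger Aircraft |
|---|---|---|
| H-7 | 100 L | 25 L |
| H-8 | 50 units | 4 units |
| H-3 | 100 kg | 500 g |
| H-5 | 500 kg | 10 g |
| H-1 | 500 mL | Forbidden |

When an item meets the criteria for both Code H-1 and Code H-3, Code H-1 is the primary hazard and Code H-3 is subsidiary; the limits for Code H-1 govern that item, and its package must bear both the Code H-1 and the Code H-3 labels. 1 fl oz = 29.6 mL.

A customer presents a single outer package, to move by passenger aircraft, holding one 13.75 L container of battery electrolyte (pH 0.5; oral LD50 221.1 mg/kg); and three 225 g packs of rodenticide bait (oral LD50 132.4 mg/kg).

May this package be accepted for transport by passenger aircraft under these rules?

No

The battery electrolyte has pH 0.5, which is ≤ 1.5, so it is Code H-7 (Corrosive).
The rodenticide bait has oral LD50 132.4 mg/kg, which is ≤ 200 mg/kg, so it is Code H-3 (Toxic).
Code H-7 quantity: 13.75 L.
13.75 L ≤ 25 L (passenger aircraft limit, Code H-7) — within limit.
Code H-3 quantity: three 225 g packs = 675 g.
That exceeds the Code H-3 passenger aircraft limit of 500 g.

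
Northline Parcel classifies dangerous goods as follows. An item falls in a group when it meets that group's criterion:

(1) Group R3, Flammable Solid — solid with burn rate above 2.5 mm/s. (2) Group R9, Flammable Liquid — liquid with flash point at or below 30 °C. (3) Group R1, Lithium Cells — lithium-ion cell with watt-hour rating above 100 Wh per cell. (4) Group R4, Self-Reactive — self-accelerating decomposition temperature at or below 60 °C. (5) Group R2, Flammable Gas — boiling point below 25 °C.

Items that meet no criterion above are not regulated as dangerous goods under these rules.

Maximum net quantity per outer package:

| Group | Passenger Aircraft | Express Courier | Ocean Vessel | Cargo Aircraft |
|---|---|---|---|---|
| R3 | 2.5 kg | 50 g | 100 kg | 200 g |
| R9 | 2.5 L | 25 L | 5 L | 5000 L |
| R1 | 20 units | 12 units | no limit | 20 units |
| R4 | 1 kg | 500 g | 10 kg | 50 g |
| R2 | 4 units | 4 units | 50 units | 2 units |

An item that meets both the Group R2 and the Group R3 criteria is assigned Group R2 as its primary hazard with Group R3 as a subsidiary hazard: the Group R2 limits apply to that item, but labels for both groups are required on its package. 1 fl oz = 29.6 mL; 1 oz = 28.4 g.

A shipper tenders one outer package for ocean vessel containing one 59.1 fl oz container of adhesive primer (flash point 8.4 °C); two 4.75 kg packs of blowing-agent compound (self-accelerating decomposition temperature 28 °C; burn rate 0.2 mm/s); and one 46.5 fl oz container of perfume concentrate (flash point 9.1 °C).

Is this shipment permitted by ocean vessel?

Adhesive primer: flash point 8.4 °C ≤ 30 °C → Group R9 (Flammable Liquid).
The blowing-agent compound has self-accelerating decomposition temperature 28 °C, which is ≤ 60 °C, so it is Group R4 (Self-Reactive).
Flash point 9.1 °C meets the Group R9 criterion (Flammable Liquid), so the perfume concentrate is Group R9.
Group R9 net quantity: (one 59.1 fl oz container = 1749.36 mL) + (one 46.5 fl oz container = 1376.4 mL) = 3125.76 mL.
3125.76 mL is within the ocean vessel limit of 5 L for Group R9.
Group R4 quantity: two 4.75 kg packs = 9.5 kg.
9.5 kg ≤ 10 kg (ocean vessel limit, Group R4) — within limit.
Every hazard group is within its ocean vessel limit and no segregation rule is violated.

Yes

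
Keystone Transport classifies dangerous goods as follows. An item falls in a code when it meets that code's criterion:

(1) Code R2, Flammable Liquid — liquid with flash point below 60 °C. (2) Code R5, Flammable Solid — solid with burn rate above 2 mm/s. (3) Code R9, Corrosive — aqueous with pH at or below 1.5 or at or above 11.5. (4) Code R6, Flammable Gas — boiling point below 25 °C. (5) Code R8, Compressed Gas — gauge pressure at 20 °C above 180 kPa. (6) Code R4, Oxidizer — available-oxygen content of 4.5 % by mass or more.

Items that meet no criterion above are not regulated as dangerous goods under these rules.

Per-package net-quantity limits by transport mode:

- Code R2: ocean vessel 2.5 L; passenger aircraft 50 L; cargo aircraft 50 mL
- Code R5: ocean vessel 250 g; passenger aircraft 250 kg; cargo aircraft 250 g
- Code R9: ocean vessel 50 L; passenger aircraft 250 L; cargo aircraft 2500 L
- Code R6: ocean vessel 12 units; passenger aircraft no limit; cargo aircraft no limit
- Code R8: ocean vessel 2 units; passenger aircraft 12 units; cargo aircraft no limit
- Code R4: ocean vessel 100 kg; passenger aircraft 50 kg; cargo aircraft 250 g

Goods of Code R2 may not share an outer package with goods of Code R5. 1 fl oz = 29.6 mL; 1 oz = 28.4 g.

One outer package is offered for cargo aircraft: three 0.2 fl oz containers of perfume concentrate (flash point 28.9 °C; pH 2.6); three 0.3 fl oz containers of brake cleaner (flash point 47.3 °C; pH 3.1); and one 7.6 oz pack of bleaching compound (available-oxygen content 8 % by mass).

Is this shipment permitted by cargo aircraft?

Yes

The perfume concentrate has flash point 28.9 °C, which is < 60 °C, so it is Code R2 (Flammable Liquid).
Flash point 47.3 °C meets the Code R2 criterion (Flammable Liquid), so the brake cleaner is Code R2.
With available-oxygen content 8 % by mass (≥ 4.5 % by mass), the bleaching compound falls in Code R4.
Total Code R2: (three 0.2 fl oz containers = 17.76 mL) + (three 0.3 fl oz containers = 26.64 mL) = 44.4 mL.
That is within the Code R2 cargo aircraft limit of 50 mL.
Code R4 quantity: one 7.6 oz pack = 215.84 g.
That is within the Code R4 cargo aircraft limit of 250 g.
The segregation rule (Code R2 with Code R5) does not apply to Code R2 with Code R4.
Every hazard code is within its cargo aircraft limit and no segregation rule is violated.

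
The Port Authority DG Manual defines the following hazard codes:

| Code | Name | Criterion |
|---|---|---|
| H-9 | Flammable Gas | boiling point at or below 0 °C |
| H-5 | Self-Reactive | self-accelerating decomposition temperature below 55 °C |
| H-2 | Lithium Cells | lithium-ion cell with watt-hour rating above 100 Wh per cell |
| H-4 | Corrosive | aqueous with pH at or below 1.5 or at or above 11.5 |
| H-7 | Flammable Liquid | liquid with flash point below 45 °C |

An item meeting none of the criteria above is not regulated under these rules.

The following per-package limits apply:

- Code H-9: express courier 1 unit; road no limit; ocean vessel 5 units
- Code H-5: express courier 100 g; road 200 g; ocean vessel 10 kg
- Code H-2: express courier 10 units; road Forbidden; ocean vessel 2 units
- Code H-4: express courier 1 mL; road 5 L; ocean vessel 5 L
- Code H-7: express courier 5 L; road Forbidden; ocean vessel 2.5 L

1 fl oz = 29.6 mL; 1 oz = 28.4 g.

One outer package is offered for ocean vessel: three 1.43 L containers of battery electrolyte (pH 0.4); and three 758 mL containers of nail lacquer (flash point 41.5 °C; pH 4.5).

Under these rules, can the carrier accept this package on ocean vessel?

Yes

Battery electrolyte: pH 0.4 ≤ 1.5 → Code H-4 (Corrosive).
The nail lacquer has flash point 41.5 °C, which is < 45 °C, so it is Code H-7 (Flammable Liquid).
Code H-4 quantity: three 1.43 L containers = 4.29 L.
That is within the Code H-4 ocean vessel limit of 5 L.
Code H-7 quantity: three 758 mL containers = 2.274 L.
That is within the Code H-7 ocean vessel limit of 2.5 L.
Every hazard code is within its ocean vessel limit and no segregation rule is violated.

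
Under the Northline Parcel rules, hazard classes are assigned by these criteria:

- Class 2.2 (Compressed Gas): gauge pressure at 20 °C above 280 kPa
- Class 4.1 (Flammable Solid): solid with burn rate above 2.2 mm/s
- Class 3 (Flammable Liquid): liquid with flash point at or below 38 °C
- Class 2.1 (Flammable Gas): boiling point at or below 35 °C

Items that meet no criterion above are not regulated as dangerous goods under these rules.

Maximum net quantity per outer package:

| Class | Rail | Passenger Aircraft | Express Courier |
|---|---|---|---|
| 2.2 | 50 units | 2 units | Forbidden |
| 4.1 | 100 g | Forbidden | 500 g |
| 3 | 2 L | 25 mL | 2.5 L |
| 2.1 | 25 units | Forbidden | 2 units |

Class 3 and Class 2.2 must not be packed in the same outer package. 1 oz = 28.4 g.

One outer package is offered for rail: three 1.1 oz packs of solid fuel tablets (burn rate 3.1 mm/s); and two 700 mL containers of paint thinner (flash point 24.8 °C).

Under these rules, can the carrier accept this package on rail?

With burn rate 3.1 mm/s (> 2.2 mm/s), the solid fuel tablets fall in Class 4.1.
With flash point 24.8 °C (≤ 38 °C), the paint thinner falls in Class 3.
Class 3 quantity: two 700 mL containers = 1.4 L.
That is within the Class 3 rail limit of 2 L.
Class 4.1 quantity: three 1.1 oz packs = 93.72 g.
93.72 g ≤ 100 g (rail limit, Class 4.1) — within limit.
The segregation rule (Class 3 with Class 2.2) does not apply to Class 3 with Class 4.1.
Every hazard class is within its rail limit and no segregation rule is violated.

Yes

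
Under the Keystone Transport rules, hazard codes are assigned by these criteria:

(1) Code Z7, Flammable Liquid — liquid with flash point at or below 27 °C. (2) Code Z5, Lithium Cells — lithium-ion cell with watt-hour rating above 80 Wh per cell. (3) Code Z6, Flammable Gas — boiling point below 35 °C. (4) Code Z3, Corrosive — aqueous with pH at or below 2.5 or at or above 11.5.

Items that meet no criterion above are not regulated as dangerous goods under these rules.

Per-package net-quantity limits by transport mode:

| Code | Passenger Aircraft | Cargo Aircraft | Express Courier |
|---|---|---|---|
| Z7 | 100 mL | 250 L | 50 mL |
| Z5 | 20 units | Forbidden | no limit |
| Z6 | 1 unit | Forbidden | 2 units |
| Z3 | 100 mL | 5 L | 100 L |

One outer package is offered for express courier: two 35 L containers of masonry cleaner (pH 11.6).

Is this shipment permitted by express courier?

Yes

With pH 11.6 (≥ 11.5), the masonry cleaner falls in Code Z3.
Code Z3 quantity: two 35 L containers = 70 L.
70 L ≤ 100 L (express courier limit, Code Z3) — within limit.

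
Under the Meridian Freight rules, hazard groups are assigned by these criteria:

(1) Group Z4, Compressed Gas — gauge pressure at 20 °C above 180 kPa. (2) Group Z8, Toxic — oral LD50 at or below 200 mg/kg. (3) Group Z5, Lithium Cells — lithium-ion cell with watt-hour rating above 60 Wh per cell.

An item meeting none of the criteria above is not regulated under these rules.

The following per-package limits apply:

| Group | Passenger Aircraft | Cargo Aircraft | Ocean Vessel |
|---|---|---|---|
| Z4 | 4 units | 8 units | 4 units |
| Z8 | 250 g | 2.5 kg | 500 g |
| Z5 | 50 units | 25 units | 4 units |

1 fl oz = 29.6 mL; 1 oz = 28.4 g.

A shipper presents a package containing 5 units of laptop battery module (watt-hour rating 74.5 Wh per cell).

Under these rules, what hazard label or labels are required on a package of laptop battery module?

Watt-hour rating 74.5 Wh per cell meets the Group Z5 criterion (Lithium Cells), so the laptop battery module is Group Z5.
Only the Group Z5 label is required.

Group Z5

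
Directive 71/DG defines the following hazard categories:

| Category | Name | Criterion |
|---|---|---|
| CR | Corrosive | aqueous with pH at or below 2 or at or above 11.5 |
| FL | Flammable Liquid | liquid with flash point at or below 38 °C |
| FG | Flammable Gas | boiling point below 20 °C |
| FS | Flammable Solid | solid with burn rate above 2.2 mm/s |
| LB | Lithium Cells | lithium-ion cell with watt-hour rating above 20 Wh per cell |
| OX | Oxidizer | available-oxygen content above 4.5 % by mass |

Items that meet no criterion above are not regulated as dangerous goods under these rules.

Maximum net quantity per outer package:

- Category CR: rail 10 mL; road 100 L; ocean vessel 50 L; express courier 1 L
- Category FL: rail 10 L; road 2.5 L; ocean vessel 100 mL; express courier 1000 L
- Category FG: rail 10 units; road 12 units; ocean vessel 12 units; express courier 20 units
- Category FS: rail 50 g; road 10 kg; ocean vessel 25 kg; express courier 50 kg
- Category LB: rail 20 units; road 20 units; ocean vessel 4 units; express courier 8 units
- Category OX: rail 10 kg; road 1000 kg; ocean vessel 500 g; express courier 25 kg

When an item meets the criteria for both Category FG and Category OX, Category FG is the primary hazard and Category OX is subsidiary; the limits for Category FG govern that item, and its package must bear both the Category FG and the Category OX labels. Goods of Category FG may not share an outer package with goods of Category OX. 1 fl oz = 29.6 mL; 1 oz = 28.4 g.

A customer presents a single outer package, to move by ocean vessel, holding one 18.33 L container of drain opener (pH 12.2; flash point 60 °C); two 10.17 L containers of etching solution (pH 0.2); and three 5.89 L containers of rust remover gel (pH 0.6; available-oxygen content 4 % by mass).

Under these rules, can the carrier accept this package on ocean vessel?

pH 12.2 meets the Category CR criterion (Corrosive), so the drain opener is Category CR.
With pH 0.2 (≤ 2), the etching solution falls in Category CR.
With pH 0.6 (≤ 2), the rust remover gel falls in Category CR.
Category CR net quantity: 18.33 L + (two 10.17 L containers = 20.34 L) + (three 5.89 L containers = 17.67 L) = 56.34 L.
56.34 L > 50 L (ocean vessel limit, Category CR) — over the limit.

No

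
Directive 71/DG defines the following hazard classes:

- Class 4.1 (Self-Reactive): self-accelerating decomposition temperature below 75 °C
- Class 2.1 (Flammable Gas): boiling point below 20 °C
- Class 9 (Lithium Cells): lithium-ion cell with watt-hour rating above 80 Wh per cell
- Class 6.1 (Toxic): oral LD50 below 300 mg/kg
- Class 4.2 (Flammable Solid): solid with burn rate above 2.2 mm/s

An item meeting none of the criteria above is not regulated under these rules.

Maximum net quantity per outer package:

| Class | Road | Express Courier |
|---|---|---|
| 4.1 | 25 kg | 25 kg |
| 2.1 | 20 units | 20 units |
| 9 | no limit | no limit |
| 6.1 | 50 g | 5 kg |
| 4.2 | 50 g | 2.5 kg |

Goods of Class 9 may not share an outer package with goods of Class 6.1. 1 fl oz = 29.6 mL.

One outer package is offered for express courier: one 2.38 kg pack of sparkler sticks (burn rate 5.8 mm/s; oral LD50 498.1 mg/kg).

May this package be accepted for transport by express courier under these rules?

Yes

Sparkler sticks: burn rate 5.8 mm/s > 2.2 mm/s → Class 4.2 (Flammable Solid).
Class 4.2 quantity: 2.38 kg.
2.38 kg is within the express courier limit of 2.5 kg for Class 4.2.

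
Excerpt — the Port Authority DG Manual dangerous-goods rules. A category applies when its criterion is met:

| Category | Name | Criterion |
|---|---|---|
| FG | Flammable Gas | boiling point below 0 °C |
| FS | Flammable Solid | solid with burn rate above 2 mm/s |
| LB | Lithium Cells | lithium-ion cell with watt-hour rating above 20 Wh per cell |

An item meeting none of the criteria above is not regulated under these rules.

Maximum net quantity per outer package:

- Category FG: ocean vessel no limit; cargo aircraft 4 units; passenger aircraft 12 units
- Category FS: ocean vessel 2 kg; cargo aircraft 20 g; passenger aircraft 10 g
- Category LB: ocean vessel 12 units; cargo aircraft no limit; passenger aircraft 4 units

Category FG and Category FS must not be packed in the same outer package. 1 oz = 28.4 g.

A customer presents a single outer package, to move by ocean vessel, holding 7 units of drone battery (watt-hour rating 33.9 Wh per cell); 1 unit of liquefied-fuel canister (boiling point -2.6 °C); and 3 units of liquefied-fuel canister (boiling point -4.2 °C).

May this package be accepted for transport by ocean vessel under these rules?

Yes

Drone battery: watt-hour rating 33.9 Wh per cell > 20 Wh per cell → Category LB (Lithium Cells).
Boiling point -2.6 °C meets the Category FG criterion (Flammable Gas), so the liquefied-fuel canister is Category FG.
With boiling point -4.2 °C (< 0 °C), the liquefied-fuel canister falls in Category FG.
Category FG net quantity: 1 unit + 3 units = 4 units.
Category FG has no per-package limit by ocean vessel.
Category LB quantity: 7 units.
That is within the Category LB ocean vessel limit of 12 units.
The segregation rule (Category FG with Category FS) does not apply to Category FG with Category LB.
Every hazard category is within its ocean vessel limit and no segregation rule is violated.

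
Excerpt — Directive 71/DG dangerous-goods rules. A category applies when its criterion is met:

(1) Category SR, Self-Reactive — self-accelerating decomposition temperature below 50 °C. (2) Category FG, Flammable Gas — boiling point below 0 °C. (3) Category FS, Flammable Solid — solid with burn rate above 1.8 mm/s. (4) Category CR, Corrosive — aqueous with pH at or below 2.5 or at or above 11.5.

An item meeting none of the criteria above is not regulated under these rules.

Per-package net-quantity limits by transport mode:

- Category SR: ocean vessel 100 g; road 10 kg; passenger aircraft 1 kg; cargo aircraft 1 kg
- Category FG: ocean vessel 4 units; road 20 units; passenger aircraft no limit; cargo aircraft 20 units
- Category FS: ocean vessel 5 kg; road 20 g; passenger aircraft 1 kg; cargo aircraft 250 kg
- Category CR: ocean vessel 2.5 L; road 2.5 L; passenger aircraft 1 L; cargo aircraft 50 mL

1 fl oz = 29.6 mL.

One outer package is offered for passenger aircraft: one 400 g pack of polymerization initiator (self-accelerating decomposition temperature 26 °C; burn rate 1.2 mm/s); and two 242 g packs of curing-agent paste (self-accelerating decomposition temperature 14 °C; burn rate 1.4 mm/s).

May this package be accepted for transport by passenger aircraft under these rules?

Yes

The polymerization initiator has self-accelerating decomposition temperature 26 °C, which is < 50 °C, so it is Category SR (Self-Reactive).
With self-accelerating decomposition temperature 14 °C (< 50 °C), the curing-agent paste falls in Category SR.
Category SR net quantity: 400 g + (two 242 g packs = 484 g) = 884 g.
884 g ≤ 1 kg (passenger aircraft limit, Category SR) — within limit.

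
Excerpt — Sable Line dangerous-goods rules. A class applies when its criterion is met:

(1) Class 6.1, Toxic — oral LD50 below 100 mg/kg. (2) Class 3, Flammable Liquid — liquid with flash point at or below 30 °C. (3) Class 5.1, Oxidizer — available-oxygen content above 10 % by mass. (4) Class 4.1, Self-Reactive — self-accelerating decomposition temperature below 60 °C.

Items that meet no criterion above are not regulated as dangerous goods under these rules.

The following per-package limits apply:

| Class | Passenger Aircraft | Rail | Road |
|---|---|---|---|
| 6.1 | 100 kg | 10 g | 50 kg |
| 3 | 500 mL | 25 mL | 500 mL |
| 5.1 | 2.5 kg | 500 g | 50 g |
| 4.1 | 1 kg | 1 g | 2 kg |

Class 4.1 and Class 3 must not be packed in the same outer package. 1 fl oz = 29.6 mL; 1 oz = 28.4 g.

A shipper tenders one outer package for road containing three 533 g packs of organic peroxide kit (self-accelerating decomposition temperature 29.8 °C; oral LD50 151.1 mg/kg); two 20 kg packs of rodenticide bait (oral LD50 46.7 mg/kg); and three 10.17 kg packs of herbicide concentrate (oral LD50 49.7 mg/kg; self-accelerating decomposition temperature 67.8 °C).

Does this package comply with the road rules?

With self-accelerating decomposition temperature 29.8 °C (< 60 °C), the organic peroxide kit falls in Class 4.1.
Oral LD50 46.7 mg/kg meets the Class 6.1 criterion (Toxic), so the rodenticide bait is Class 6.1.
Oral LD50 49.7 mg/kg meets the Class 6.1 criterion (Toxic), so the herbicide concentrate is Class 6.1.
Class 6.1 net quantity: (two 20 kg packs = 40 kg) + (three 10.17 kg packs = 30.51 kg) = 70.51 kg.
That exceeds the Class 6.1 road limit of 50 kg.
Class 4.1 quantity: three 533 g packs = 1.599 kg.
That is within the Class 4.1 road limit of 2 kg.
The segregation rule (Class 4.1 with Class 3) does not apply to Class 6.1 with Class 4.1.

No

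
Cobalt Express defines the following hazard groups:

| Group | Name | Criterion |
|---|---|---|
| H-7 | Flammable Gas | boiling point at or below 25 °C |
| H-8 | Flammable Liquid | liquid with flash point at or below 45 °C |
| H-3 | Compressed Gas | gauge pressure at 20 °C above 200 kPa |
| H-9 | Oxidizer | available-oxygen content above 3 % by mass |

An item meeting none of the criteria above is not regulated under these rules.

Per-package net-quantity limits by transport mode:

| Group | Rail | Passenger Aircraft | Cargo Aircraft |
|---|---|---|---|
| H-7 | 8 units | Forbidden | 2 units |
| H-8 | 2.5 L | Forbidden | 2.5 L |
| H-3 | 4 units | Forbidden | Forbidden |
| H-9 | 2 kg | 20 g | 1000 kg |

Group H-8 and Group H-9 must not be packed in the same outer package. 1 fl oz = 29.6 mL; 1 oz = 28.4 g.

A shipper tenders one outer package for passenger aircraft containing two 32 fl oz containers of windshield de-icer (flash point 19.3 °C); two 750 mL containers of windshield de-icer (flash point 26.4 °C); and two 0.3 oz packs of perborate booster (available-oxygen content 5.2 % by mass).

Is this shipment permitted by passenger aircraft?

No

Windshield de-icer: flash point 19.3 °C ≤ 45 °C → Group H-8 (Flammable Liquid).
Windshield de-icer: flash point 26.4 °C ≤ 45 °C → Group H-8 (Flammable Liquid).
Perborate booster: available-oxygen content 5.2 % by mass > 3 % by mass → Group H-9 (Oxidizer).
Group H-8 net quantity: (two 32 fl oz containers = 1894.4 mL) + (two 750 mL containers = 1.5 L) = 3394.4 mL.
By passenger aircraft, Group H-8 is Forbidden regardless of quantity.
Group H-9 quantity: two 0.3 oz packs = 17.04 g.
That is within the Group H-9 passenger aircraft limit of 20 g.
Group H-8 and Group H-9 may not share an outer package.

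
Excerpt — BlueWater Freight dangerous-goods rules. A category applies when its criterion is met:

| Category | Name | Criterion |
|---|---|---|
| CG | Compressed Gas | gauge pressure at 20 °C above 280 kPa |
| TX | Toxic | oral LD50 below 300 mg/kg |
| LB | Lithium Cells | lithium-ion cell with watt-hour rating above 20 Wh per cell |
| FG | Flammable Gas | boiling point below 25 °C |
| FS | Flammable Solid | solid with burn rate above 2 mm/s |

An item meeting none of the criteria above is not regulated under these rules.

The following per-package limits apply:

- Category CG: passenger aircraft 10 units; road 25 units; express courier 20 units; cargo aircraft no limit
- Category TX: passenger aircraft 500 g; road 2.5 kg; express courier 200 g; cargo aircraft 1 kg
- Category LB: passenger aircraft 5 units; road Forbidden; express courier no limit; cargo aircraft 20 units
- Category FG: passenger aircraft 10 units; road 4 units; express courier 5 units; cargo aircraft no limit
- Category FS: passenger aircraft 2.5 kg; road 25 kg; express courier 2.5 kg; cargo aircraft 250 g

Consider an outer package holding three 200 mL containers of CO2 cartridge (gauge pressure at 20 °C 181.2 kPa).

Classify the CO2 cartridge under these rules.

gauge pressure at 20 °C 181.2 kPa is not above 280 kPa, so Category CG does not apply.
No criterion is met, so the item is not regulated.

Not regulated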